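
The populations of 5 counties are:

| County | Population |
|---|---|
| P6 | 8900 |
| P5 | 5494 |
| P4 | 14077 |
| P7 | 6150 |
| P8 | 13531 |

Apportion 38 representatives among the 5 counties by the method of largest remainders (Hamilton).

P6=7, P5=4, P4=11, P7=5, P8=11

Standard divisor: 48152 ÷ 38 ≈ 1267.158.
Standard quotas: P6 7.0236, P5 4.3357, P4 11.1091, P7 4.8534, P8 10.6782.
Lower quotas: P6 7, P5 4, P4 11, P7 4, P8 10 (sum 36, leaving 2 seats).
Remainders in descending order: P7 0.8534, P8 0.6782, P5 0.3357, P4 0.1091, P6 0.0236.
Largest remainders: P7, P8 receive the extra seats.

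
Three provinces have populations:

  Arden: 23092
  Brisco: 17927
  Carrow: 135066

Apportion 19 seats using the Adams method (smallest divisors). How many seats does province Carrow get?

Standard divisor 176085/19 ≈ 9267.632; standard quotas: Arden 2.492, Brisco 1.934, Carrow 14.574.
Rounding up gives 3, 2, 15 = 20 seats, so the divisor must be adjusted.
With modified divisor 10000: modified quotas Arden 2.309, Brisco 1.793, Carrow 13.507.
Rounding up: Arden 3, Brisco 2, Carrow 14 (total 19).
Carrow receives 14.

14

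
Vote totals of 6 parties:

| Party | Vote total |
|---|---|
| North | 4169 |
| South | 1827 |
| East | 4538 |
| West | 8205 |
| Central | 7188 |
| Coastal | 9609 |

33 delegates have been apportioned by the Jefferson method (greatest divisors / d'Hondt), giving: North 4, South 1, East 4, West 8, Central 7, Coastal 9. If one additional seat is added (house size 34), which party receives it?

Coastal

Priority for the next seat is population ÷ (current seats + 1).
Priorities: North 833.800, South 913.500, East 907.600, West 911.667, Central 898.500, Coastal 960.900.
Highest priority: Coastal.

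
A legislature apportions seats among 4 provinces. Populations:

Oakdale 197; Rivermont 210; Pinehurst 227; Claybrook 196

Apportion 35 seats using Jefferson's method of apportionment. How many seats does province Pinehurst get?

Standard divisor 830/35 ≈ 23.714; standard quotas: Oakdale 8.307, Rivermont 8.855, Pinehurst 9.572, Claybrook 8.265.
Rounding down gives 8, 8, 9, 8 = 33 seats, so the divisor must be adjusted.
With modified divisor 22: modified quotas Oakdale 8.955, Rivermont 9.545, Pinehurst 10.318, Claybrook 8.909.
Rounding down: Oakdale 8, Rivermont 9, Pinehurst 10, Claybrook 8 (total 35).
Pinehurst receives 10.

10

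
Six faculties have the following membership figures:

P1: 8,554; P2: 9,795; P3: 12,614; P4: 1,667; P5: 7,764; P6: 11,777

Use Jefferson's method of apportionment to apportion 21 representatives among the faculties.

Standard divisor 52171/21 ≈ 2484.333; standard quotas: P1 3.443, P2 3.943, P3 5.077, P4 0.671, P5 3.125, P6 4.741.
Rounding down gives 3, 3, 5, 0, 3, 4 = 18 seats, so the divisor must be adjusted.
With modified divisor 2120: modified quotas P1 4.035, P2 4.620, P3 5.950, P4 0.786, P5 3.662, P6 5.555.
Rounding down: P1 4, P2 4, P3 5, P4 0, P5 3, P6 5 (total 21).

P1=4, P2=4, P3=5, P4=0, P5=3, P6=5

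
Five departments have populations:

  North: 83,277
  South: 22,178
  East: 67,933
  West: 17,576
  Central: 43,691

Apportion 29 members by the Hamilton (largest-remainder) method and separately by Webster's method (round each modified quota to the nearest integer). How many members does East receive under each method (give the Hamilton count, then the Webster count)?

Hamilton: North 10, South 3, East 8, West 2, Central 6.
Webster: North 10, South 3, East 9, West 2, Central 5.
East gets 8 under Hamilton and 9 under Webster.

8 and 9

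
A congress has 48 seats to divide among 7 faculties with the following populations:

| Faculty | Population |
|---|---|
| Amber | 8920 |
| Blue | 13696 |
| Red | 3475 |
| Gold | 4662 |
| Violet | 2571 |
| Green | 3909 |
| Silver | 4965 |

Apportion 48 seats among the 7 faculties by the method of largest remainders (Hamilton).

Total 42198; standard divisor 42198/48 ≈ 879.125.
Standard quotas: Amber 10.1465, Blue 15.5791, Red 3.9528, Gold 5.3030, Violet 2.9245, Green 4.4465, Silver 5.6477.
Lower quotas: Amber 10, Blue 15, Red 3, Gold 5, Violet 2, Green 4, Silver 5 (sum 44, leaving 4 seats).
Remainders in descending order: Red 0.9528, Violet 0.9245, Silver 0.6477, Blue 0.5791, Green 0.4465, Gold 0.3030, Amber 0.1465.
Largest remainders: Red, Violet, Silver, Blue receive the extra seats.

Amber 10; Blue 16; Red 4; Gold 5; Violet 3; Green 4; Silver 6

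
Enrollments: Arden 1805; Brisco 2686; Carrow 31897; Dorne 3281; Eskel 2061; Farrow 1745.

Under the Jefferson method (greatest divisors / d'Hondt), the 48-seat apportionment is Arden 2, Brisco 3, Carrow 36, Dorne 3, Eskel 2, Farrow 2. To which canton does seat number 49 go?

Priority for the next seat is population ÷ (current seats + 1).
Priorities: Arden 601.667, Brisco 671.500, Carrow 862.081, Dorne 820.250, Eskel 687.000, Farrow 581.667.
Highest priority: Carrow.

Carrow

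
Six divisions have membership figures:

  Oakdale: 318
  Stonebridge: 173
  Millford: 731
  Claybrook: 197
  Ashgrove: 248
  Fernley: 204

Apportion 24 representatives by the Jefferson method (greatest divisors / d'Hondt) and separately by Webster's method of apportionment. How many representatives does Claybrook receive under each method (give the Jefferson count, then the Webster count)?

2 and 3

Jefferson: Oakdale 4, Stonebridge 2, Millford 10, Claybrook 2, Ashgrove 3, Fernley 3.
Webster: Oakdale 4, Stonebridge 2, Millford 9, Claybrook 3, Ashgrove 3, Fernley 3.
Claybrook gets 2 under Jefferson and 3 under Webster.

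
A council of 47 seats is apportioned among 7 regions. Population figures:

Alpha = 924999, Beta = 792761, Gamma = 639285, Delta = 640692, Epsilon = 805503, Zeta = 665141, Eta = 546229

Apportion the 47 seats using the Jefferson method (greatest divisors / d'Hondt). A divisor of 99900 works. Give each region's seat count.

With modified divisor 99900: modified quotas Alpha 9.259, Beta 7.936, Gamma 6.399, Delta 6.413, Epsilon 8.063, Zeta 6.658, Eta 5.468.
Rounding down: Alpha 9, Beta 7, Gamma 6, Delta 6, Epsilon 8, Zeta 6, Eta 5 (total 47).

Alpha: 9; Beta: 7; Gamma: 6; Delta: 6; Epsilon: 8; Zeta: 6; Eta: 5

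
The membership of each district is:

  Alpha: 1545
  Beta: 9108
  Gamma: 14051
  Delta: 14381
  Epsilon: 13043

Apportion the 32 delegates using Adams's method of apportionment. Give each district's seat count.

Standard divisor 52128/32 ≈ 1629; standard quotas: Alpha 0.948, Beta 5.591, Gamma 8.626, Delta 8.828, Epsilon 8.007.
Rounding up gives 1, 6, 9, 9, 9 = 34 seats, so the divisor must be adjusted.
With modified divisor 1780: modified quotas Alpha 0.868, Beta 5.117, Gamma 7.894, Delta 8.079, Epsilon 7.328.
Rounding up: Alpha 1, Beta 6, Gamma 8, Delta 9, Epsilon 8 (total 32).

Alpha 1; Beta 6; Gamma 8; Delta 9; Epsilon 8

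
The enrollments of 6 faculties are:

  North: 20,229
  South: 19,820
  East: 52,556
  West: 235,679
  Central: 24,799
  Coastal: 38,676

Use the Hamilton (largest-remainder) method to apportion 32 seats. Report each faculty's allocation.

North 2; South 2; East 4; West 19; Central 2; Coastal 3

Standard divisor: 391759 ÷ 32 ≈ 12242.469.
Standard quotas: North 1.6524, South 1.6190, East 4.2929, West 19.2509, Central 2.0257, Coastal 3.1592.
Lower quotas: North 1, South 1, East 4, West 19, Central 2, Coastal 3 (sum 30, leaving 2 seats).
Remainders in descending order: North 0.6524, South 0.6190, East 0.2929, West 0.2509, Coastal 0.1592, Central 0.0257.
The surplus seats go to North, South.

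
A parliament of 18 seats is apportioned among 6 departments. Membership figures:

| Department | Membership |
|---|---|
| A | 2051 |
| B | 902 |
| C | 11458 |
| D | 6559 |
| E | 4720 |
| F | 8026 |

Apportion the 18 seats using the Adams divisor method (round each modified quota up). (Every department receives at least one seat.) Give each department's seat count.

Standard divisor 33716/18 ≈ 1873.111; standard quotas: A 1.095, B 0.482, C 6.117, D 3.502, E 2.520, F 4.285.
Rounding up gives 2, 1, 7, 4, 3, 5 = 22 seats, so the divisor must be adjusted.
With modified divisor 2240: modified quotas A 0.916, B 0.403, C 5.115, D 2.928, E 2.107, F 3.583.
Rounding up: A 1, B 1, C 6, D 3, E 3, F 4 (total 18).

A=1, B=1, C=6, D=3, E=3, F=4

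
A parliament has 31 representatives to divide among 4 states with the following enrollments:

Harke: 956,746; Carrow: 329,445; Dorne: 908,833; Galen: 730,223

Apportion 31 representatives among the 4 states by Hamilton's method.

Total 2925247; standard divisor 2925247/31 ≈ 94362.806.
Standard quotas: Harke 10.1390, Carrow 3.4913, Dorne 9.6313, Galen 7.7385.
Lower quotas: Harke 10, Carrow 3, Dorne 9, Galen 7 (sum 29, leaving 2 seats).
Remainders in descending order: Galen 0.7385, Dorne 0.6313, Carrow 0.4913, Harke 0.1390.
The surplus seats go to Galen, Dorne.

Harke=10, Carrow=3, Dorne=10, Galen=8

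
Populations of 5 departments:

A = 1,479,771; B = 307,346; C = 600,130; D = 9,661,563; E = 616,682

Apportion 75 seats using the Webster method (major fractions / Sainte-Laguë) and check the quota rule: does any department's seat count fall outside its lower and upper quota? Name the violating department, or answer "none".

Standard quotas: A 8.763, B 1.820, C 3.554, D 57.212, E 3.652.
Webster allocation: A 9, B 2, C 4, D 56, E 4.
D has quota 57.212 (lower 57, upper 58) but receives 56 — outside the quota interval.

D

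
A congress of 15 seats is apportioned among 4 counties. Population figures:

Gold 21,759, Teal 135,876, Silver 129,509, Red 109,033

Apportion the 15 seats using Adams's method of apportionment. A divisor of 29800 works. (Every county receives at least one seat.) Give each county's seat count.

Gold 1; Teal 5; Silver 5; Red 4

With modified divisor 29800: modified quotas Gold 0.730, Teal 4.560, Silver 4.346, Red 3.659.
Rounding up: Gold 1, Teal 5, Silver 5, Red 4 (total 15).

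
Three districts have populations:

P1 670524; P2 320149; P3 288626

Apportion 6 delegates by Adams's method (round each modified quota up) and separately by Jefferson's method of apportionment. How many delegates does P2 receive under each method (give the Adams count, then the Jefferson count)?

Adams: P1 3, P2 2, P3 1.
Jefferson: P1 4, P2 1, P3 1.
P2 gets 2 under Adams and 1 under Jefferson.

2 and 1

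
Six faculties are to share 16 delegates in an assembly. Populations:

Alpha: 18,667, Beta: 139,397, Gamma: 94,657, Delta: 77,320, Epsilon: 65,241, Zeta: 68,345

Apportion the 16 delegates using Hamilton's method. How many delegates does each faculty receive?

Standard divisor: 463627 ÷ 16 ≈ 28976.688.
Standard quotas: Alpha 0.6442, Beta 4.8107, Gamma 3.2667, Delta 2.6684, Epsilon 2.2515, Zeta 2.3586.
Lower quotas: Alpha 0, Beta 4, Gamma 3, Delta 2, Epsilon 2, Zeta 2 (sum 13, leaving 3 seats).
Remainders in descending order: Beta 0.8107, Delta 0.6684, Alpha 0.6442, Zeta 0.3586, Gamma 0.2667, Epsilon 0.2515.
The surplus seats go to Beta, Delta, Alpha.

Alpha: 1, Beta: 5, Gamma: 3, Delta: 3, Epsilon: 2, Zeta: 2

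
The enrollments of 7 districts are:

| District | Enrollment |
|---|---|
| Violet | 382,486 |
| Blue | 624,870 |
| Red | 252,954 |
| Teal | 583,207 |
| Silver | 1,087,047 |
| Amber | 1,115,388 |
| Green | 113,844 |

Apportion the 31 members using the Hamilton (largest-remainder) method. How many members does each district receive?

Total 4159796; standard divisor 4159796/31 ≈ 134186.968.
Standard quotas: Violet 2.8504, Blue 4.6567, Red 1.8851, Teal 4.3462, Silver 8.1010, Amber 8.3122, Green 0.8484.
Lower quotas: Violet 2, Blue 4, Red 1, Teal 4, Silver 8, Amber 8, Green 0 (sum 27, leaving 4 seats).
Remainders in descending order: Red 0.8851, Violet 0.8504, Green 0.8484, Blue 0.6567, Teal 0.3462, Amber 0.3122, Silver 0.1010.
The surplus seats go to Red, Violet, Green, Blue.

Violet 3, Blue 5, Red 2, Teal 4, Silver 8, Amber 8, Green 1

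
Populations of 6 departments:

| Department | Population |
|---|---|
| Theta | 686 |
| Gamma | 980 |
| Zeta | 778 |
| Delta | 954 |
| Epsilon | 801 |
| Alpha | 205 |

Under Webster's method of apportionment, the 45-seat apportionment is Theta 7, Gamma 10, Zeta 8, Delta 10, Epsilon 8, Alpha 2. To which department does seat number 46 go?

Priority for the next seat is population ÷ (current seats + 0.5).
Priorities: Theta 91.467, Gamma 93.333, Zeta 91.529, Delta 90.857, Epsilon 94.235, Alpha 82.000.
Highest priority: Epsilon.

Epsilon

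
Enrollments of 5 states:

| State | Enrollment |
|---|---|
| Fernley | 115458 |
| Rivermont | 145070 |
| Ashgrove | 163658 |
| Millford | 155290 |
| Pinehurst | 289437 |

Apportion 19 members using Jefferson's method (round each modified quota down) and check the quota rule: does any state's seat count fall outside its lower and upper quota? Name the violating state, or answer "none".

Standard quotas: Fernley 2.525, Rivermont 3.172, Ashgrove 3.579, Millford 3.396, Pinehurst 6.329.
Jefferson allocation: Fernley 2, Rivermont 3, Ashgrove 4, Millford 3, Pinehurst 7.
Every allocation lies between the lower and upper quota.

none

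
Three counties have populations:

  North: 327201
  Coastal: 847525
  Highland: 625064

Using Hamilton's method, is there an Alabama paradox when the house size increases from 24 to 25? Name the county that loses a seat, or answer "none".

North

At 24 seats: North 5, Coastal 11, Highland 8.
At 25 seats: North 4, Coastal 12, Highland 9.
North drops from 5 to 4.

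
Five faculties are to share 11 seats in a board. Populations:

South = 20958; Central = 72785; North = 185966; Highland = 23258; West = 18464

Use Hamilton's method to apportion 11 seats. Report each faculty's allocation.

South: 1; Central: 2; North: 6; Highland: 1; West: 1

The standard divisor is 321431/11 = 29221.
Standard quotas: South 0.7172, Central 2.4908, North 6.3641, Highland 0.7959, West 0.6319.
Lower quotas: South 0, Central 2, North 6, Highland 0, West 0 (sum 8, leaving 3 seats).
Remainders in descending order: Highland 0.7959, South 0.7172, West 0.6319, Central 0.4908, North 0.3641.
The surplus seats go to Highland, South, West.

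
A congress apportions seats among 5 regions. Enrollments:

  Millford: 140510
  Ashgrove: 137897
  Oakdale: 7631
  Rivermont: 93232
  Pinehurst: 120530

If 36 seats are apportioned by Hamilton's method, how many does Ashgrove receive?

10

Total 499800; standard divisor 499800/36 ≈ 13883.333.
Standard quotas: Millford 10.1208, Ashgrove 9.9326, Oakdale 0.5497, Rivermont 6.7154, Pinehurst 8.6816.
Lower quotas: Millford 10, Ashgrove 9, Oakdale 0, Rivermont 6, Pinehurst 8 (sum 33, leaving 3 seats).
Remainders in descending order: Ashgrove 0.9326, Rivermont 0.7154, Pinehurst 0.6816, Oakdale 0.5497, Millford 0.1208.
The surplus seats go to Ashgrove, Rivermont, Pinehurst.
Ashgrove receives 10.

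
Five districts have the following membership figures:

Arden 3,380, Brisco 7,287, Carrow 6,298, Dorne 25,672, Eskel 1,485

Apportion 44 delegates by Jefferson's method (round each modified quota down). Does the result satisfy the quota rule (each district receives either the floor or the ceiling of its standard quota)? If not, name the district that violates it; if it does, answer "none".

Standard quotas: Arden 3.371, Brisco 7.267, Carrow 6.281, Dorne 25.601, Eskel 1.481.
Jefferson allocation: Arden 3, Brisco 7, Carrow 6, Dorne 27, Eskel 1.
Dorne has quota 25.601 (lower 25, upper 26) but receives 27 — outside the quota interval.

Dorne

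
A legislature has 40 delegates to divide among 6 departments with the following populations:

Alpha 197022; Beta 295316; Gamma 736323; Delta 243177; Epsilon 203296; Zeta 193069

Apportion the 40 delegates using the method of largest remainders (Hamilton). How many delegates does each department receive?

Alpha=4; Beta=6; Gamma=16; Delta=5; Epsilon=5; Zeta=4

Standard divisor: 1868203 ÷ 40 ≈ 46705.075.
Standard quotas: Alpha 4.2184, Beta 6.3230, Gamma 15.7654, Delta 5.2067, Epsilon 4.3528, Zeta 4.1338.
Lower quotas: Alpha 4, Beta 6, Gamma 15, Delta 5, Epsilon 4, Zeta 4 (sum 38, leaving 2 seats).
Remainders in descending order: Gamma 0.7654, Epsilon 0.3528, Beta 0.3230, Alpha 0.2184, Delta 0.2067, Zeta 0.1338.
The surplus seats go to Gamma, Epsilon.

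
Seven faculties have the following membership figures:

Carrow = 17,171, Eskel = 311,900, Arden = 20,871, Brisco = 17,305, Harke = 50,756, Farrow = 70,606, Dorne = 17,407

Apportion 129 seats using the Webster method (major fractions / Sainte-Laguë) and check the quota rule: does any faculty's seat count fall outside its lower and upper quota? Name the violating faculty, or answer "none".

Eskel

Standard quotas: Carrow 4.377, Eskel 79.513, Arden 5.321, Brisco 4.412, Harke 12.939, Farrow 18.000, Dorne 4.438.
Webster allocation: Carrow 4, Eskel 81, Arden 5, Brisco 4, Harke 13, Farrow 18, Dorne 4.
Eskel has quota 79.513 (lower 79, upper 80) but receives 81 — outside the quota interval.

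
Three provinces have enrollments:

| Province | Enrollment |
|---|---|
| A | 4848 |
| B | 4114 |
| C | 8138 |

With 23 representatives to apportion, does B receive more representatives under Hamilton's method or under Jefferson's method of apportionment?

Hamilton

Hamilton: A 6, B 6, C 11.
Jefferson: A 7, B 5, C 11.
B gets 6 under Hamilton and 5 under Jefferson.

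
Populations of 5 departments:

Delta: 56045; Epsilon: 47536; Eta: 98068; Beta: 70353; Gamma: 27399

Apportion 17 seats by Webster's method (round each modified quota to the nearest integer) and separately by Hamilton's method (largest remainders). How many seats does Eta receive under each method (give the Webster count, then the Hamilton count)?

Webster: Delta 3, Epsilon 3, Eta 5, Beta 4, Gamma 2.
Hamilton: Delta 3, Epsilon 3, Eta 6, Beta 4, Gamma 1.
Eta gets 5 under Webster and 6 under Hamilton.

5 and 6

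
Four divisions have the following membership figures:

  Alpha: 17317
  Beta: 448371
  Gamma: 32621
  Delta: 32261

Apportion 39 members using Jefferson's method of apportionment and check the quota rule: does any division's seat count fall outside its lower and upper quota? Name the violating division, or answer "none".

Standard quotas: Alpha 1.273, Beta 32.958, Gamma 2.398, Delta 2.371.
Jefferson allocation: Alpha 1, Beta 34, Gamma 2, Delta 2.
Beta has quota 32.958 (lower 32, upper 33) but receives 34 — outside the quota interval.

Beta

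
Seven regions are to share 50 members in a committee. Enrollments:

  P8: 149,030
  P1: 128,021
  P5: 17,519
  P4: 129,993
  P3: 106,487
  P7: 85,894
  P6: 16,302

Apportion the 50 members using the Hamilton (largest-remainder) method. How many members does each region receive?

P8 12, P1 10, P5 1, P4 10, P3 9, P7 7, P6 1

Standard divisor: 633246 ÷ 50 ≈ 12664.92.
Standard quotas: P8 11.7671, P1 10.1083, P5 1.3833, P4 10.2640, P3 8.4080, P7 6.7820, P6 1.2872.
Lower quotas: P8 11, P1 10, P5 1, P4 10, P3 8, P7 6, P6 1 (sum 47, leaving 3 seats).
Remainders in descending order: P7 0.7820, P8 0.7671, P3 0.4080, P5 0.3833, P6 0.2872, P4 0.2640, P1 0.1083.
Largest remainders: P7, P8, P3 receive the extra seats.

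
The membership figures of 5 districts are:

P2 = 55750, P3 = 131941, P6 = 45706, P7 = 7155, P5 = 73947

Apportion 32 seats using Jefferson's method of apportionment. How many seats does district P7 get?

0

Standard divisor 314499/32 ≈ 9828.094; standard quotas: P2 5.673, P3 13.425, P6 4.651, P7 0.728, P5 7.524.
Rounding down gives 5, 13, 4, 0, 7 = 29 seats, so the divisor must be adjusted.
With modified divisor 9200: modified quotas P2 6.060, P3 14.341, P6 4.968, P7 0.778, P5 8.038.
Rounding down: P2 6, P3 14, P6 4, P7 0, P5 8 (total 32).
P7 receives 0.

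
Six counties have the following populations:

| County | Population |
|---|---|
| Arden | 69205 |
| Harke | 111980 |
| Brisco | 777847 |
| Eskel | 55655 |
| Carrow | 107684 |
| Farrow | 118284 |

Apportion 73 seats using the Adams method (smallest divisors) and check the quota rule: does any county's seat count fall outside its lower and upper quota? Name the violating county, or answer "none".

Standard quotas: Arden 4.072, Harke 6.589, Brisco 45.768, Eskel 3.275, Carrow 6.336, Farrow 6.960.
Adams allocation: Arden 4, Harke 7, Brisco 44, Eskel 4, Carrow 7, Farrow 7.
Brisco has quota 45.768 (lower 45, upper 46) but receives 44 — outside the quota interval.

Brisco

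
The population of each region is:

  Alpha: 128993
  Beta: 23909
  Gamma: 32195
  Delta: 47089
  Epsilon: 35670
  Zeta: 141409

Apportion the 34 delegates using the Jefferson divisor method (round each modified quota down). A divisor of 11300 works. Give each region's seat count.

With modified divisor 11300: modified quotas Alpha 11.415, Beta 2.116, Gamma 2.849, Delta 4.167, Epsilon 3.157, Zeta 12.514.
Rounding down: Alpha 11, Beta 2, Gamma 2, Delta 4, Epsilon 3, Zeta 12 (total 34).

Alpha 11, Beta 2, Gamma 2, Delta 4, Epsilon 3, Zeta 12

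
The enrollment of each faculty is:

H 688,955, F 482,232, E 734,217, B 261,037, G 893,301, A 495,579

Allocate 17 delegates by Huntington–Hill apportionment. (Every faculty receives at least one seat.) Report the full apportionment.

H 3; F 2; E 4; B 1; G 4; A 3

With divisor 201034: modified quotas H 3.427, F 2.399, E 3.652, B 1.298, G 4.444, A 2.465.
Geometric-mean thresholds: H √(3·4)=3.464, F √(2·3)=2.449, E √(3·4)=3.464, B √(1·2)=1.414, G √(4·5)=4.472, A √(2·3)=2.449.
Each quota rounded against its threshold gives H 3, F 2, E 4, B 1, G 4, A 3 (total 17).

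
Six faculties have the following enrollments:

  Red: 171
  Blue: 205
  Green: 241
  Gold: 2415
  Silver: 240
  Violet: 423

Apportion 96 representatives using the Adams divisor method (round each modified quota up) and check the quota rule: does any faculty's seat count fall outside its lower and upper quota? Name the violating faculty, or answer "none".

Standard quotas: Red 4.443, Blue 5.326, Green 6.261, Gold 62.744, Silver 6.235, Violet 10.990.
Adams allocation: Red 5, Blue 6, Green 7, Gold 61, Silver 6, Violet 11.
Gold has quota 62.744 (lower 62, upper 63) but receives 61 — outside the quota interval.

Gold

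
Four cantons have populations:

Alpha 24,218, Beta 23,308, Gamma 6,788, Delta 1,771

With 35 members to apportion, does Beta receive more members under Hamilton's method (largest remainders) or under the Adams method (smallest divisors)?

Hamilton: Alpha 15, Beta 15, Gamma 4, Delta 1.
Adams: Alpha 15, Beta 14, Gamma 4, Delta 2.
Beta gets 15 under Hamilton and 14 under Adams.

Hamilton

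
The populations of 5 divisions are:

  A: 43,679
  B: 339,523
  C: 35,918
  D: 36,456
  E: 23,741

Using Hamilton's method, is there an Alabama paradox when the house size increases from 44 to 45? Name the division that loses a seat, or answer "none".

none

At 44 seats: A 4, B 31, C 3, D 4, E 2.
At 45 seats: A 4, B 32, C 3, D 4, E 2.
No division's allocation decreased.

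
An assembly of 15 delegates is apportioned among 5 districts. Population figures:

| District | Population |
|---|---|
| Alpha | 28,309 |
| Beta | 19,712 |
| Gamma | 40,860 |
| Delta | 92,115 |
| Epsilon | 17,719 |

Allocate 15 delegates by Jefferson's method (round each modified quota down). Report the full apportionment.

Standard divisor 198715/15 ≈ 13247.667; standard quotas: Alpha 2.137, Beta 1.488, Gamma 3.084, Delta 6.953, Epsilon 1.338.
Rounding down gives 2, 1, 3, 6, 1 = 13 seats, so the divisor must be adjusted.
With modified divisor 10900: modified quotas Alpha 2.597, Beta 1.808, Gamma 3.749, Delta 8.451, Epsilon 1.626.
Rounding down: Alpha 2, Beta 1, Gamma 3, Delta 8, Epsilon 1 (total 15).

Alpha: 2, Beta: 1, Gamma: 3, Delta: 8, Epsilon: 1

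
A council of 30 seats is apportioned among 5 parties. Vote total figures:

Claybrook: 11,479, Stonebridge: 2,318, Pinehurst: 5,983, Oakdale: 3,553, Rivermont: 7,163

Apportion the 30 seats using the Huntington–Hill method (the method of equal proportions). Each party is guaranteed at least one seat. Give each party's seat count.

With divisor 1012: modified quotas Claybrook 11.343, Stonebridge 2.291, Pinehurst 5.912, Oakdale 3.511, Rivermont 7.078.
Geometric-mean thresholds: Claybrook √(11·12)=11.489, Stonebridge √(2·3)=2.449, Pinehurst √(5·6)=5.477, Oakdale √(3·4)=3.464, Rivermont √(7·8)=7.483.
Each quota rounded against its threshold gives Claybrook 11, Stonebridge 2, Pinehurst 6, Oakdale 4, Rivermont 7 (total 30).

Claybrook: 11, Stonebridge: 2, Pinehurst: 6, Oakdale: 4, Rivermont: 7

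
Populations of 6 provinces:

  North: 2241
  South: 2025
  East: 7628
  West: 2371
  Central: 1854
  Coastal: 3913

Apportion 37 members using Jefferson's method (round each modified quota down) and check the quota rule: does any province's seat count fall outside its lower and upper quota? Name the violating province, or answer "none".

none

Standard quotas: North 4.139, South 3.740, East 14.089, West 4.379, Central 3.424, Coastal 7.227.
Jefferson allocation: North 4, South 4, East 15, West 4, Central 3, Coastal 7.
Every allocation lies between the lower and upper quota.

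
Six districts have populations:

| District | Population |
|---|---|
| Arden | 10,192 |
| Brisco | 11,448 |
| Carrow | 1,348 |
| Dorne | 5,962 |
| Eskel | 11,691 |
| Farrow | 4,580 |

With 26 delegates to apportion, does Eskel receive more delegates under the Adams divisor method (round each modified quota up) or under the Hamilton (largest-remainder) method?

Adams: Arden 6, Brisco 6, Carrow 1, Dorne 4, Eskel 6, Farrow 3.
Hamilton: Arden 6, Brisco 6, Carrow 1, Dorne 3, Eskel 7, Farrow 3.
Eskel gets 6 under Adams and 7 under Hamilton.

Hamilton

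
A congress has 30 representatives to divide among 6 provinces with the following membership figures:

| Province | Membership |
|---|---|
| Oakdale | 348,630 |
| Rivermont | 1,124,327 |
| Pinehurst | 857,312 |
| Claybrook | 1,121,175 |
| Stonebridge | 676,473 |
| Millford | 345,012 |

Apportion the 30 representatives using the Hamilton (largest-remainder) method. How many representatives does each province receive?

Total 4472929; standard divisor 4472929/30 ≈ 149097.633.
Standard quotas: Oakdale 2.3383, Rivermont 7.5409, Pinehurst 5.7500, Claybrook 7.5197, Stonebridge 4.5371, Millford 2.3140.
Lower quotas: Oakdale 2, Rivermont 7, Pinehurst 5, Claybrook 7, Stonebridge 4, Millford 2 (sum 27, leaving 3 seats).
Remainders in descending order: Pinehurst 0.7500, Rivermont 0.5409, Stonebridge 0.5371, Claybrook 0.5197, Oakdale 0.3383, Millford 0.3140.
The surplus seats go to Pinehurst, Rivermont, Stonebridge.

Oakdale 2, Rivermont 8, Pinehurst 6, Claybrook 7, Stonebridge 5, Millford 2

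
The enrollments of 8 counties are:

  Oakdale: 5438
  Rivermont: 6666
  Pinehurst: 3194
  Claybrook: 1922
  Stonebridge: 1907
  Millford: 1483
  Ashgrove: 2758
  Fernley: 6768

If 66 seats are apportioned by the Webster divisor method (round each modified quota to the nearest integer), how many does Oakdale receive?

12

Standard divisor 30136/66 ≈ 456.606; standard quotas: Oakdale 11.910, Rivermont 14.599, Pinehurst 6.995, Claybrook 4.209, Stonebridge 4.176, Millford 3.248, Ashgrove 6.040, Fernley 14.822.
Rounding to the nearest integer gives Oakdale 12, Rivermont 15, Pinehurst 7, Claybrook 4, Stonebridge 4, Millford 3, Ashgrove 6, Fernley 15 — total 66, matching the house size, so no adjustment is needed.
Oakdale receives 12.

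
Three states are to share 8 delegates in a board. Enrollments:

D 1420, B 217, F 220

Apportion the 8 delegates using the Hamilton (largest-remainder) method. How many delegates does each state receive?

Standard divisor: 1857 ÷ 8 ≈ 232.125.
Standard quotas: D 6.117, B 0.935, F 0.948.
Lower quotas: D 6, B 0, F 0 (sum 6, leaving 2 seats).
Remainders in descending order: F 0.948, B 0.935, D 0.117.
Largest remainders: F, B receive the extra seats.

D 6, B 1, F 1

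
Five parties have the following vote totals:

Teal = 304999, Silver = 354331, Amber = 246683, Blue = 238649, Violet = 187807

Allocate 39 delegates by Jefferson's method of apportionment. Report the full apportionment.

Standard divisor 1332469/39 ≈ 34165.872; standard quotas: Teal 8.927, Silver 10.371, Amber 7.220, Blue 6.985, Violet 5.497.
Rounding down gives 8, 10, 7, 6, 5 = 36 seats, so the divisor must be adjusted.
With modified divisor 31800: modified quotas Teal 9.591, Silver 11.142, Amber 7.757, Blue 7.505, Violet 5.906.
Rounding down: Teal 9, Silver 11, Amber 7, Blue 7, Violet 5 (total 39).

Teal=9; Silver=11; Amber=7; Blue=7; Violet=5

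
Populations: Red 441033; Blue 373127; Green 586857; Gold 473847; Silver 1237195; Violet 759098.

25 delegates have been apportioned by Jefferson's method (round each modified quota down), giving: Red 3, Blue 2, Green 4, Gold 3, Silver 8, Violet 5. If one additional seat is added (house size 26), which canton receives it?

Silver

Priority for the next seat is population ÷ (current seats + 1).
Priorities: Red 110258.250, Blue 124375.667, Green 117371.400, Gold 118461.750, Silver 137466.111, Violet 126516.333.
Highest priority: Silver.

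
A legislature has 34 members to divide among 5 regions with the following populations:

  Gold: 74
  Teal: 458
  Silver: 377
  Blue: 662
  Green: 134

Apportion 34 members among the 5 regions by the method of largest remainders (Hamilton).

Gold: 1, Teal: 9, Silver: 8, Blue: 13, Green: 3

Standard divisor: 1705 ÷ 34 ≈ 50.147.
Standard quotas: Gold 1.476, Teal 9.133, Silver 7.518, Blue 13.201, Green 2.672.
Lower quotas: Gold 1, Teal 9, Silver 7, Blue 13, Green 2 (sum 32, leaving 2 seats).
Remainders in descending order: Green 0.672, Silver 0.518, Gold 0.476, Blue 0.201, Teal 0.133.
The surplus seats go to Green, Silver.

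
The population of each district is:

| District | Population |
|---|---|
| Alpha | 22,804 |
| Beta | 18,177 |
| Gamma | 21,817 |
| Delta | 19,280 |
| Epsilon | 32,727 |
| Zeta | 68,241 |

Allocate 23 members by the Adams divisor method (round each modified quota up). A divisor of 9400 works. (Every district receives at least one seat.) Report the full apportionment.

With modified divisor 9400: modified quotas Alpha 2.426, Beta 1.934, Gamma 2.321, Delta 2.051, Epsilon 3.482, Zeta 7.260.
Rounding up: Alpha 3, Beta 2, Gamma 3, Delta 3, Epsilon 4, Zeta 8 (total 23).

Alpha: 3, Beta: 2, Gamma: 3, Delta: 3, Epsilon: 4, Zeta: 8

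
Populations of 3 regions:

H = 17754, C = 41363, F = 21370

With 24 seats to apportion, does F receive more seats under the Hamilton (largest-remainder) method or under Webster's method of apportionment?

Hamilton: H 5, C 12, F 7.
Webster: H 5, C 13, F 6.
F gets 7 under Hamilton and 6 under Webster.

Hamilton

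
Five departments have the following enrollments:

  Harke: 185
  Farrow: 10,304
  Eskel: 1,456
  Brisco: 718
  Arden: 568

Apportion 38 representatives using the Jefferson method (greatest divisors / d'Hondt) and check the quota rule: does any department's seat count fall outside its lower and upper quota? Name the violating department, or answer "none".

Standard quotas: Harke 0.531, Farrow 29.594, Eskel 4.182, Brisco 2.062, Arden 1.631.
Jefferson allocation: Harke 0, Farrow 31, Eskel 4, Brisco 2, Arden 1.
Farrow has quota 29.594 (lower 29, upper 30) but receives 31 — outside the quota interval.

Farrow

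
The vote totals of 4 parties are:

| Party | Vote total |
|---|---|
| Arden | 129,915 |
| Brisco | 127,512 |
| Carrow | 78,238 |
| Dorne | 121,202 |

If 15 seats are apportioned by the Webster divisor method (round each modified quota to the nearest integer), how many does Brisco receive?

4

Standard divisor 456867/15 ≈ 30457.8; standard quotas: Arden 4.265, Brisco 4.187, Carrow 2.569, Dorne 3.979.
Rounding to the nearest integer gives Arden 4, Brisco 4, Carrow 3, Dorne 4 — total 15, matching the house size, so no adjustment is needed.
Brisco receives 4.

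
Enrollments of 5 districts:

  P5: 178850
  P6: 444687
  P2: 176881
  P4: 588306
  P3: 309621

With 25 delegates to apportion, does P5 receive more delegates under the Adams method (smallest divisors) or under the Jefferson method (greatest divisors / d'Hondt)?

Adams: P5 3, P6 6, P2 3, P4 8, P3 5.
Jefferson: P5 2, P6 7, P2 2, P4 9, P3 5.
P5 gets 3 under Adams and 2 under Jefferson.

Adams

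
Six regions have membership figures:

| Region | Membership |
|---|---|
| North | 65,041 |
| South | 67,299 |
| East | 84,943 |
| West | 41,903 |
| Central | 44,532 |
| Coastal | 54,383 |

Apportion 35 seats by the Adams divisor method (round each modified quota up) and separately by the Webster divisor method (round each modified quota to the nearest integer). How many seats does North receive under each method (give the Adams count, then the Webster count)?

6 and 7

Adams: North 6, South 7, East 8, West 4, Central 5, Coastal 5.
Webster: North 7, South 7, East 8, West 4, Central 4, Coastal 5.
North gets 6 under Adams and 7 under Webster.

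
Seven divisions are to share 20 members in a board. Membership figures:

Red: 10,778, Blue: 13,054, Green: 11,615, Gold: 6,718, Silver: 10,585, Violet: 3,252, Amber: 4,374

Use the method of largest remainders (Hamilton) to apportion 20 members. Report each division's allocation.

Total 60376; standard divisor 60376/20 ≈ 3018.8.
Standard quotas: Red 3.5703, Blue 4.3242, Green 3.8476, Gold 2.2254, Silver 3.5064, Violet 1.0772, Amber 1.4489.
Lower quotas: Red 3, Blue 4, Green 3, Gold 2, Silver 3, Violet 1, Amber 1 (sum 17, leaving 3 seats).
Remainders in descending order: Green 0.8476, Red 0.5703, Silver 0.5064, Amber 0.4489, Blue 0.3242, Gold 0.2254, Violet 0.0772.
The surplus seats go to Green, Red, Silver.

Red: 4, Blue: 4, Green: 4, Gold: 2, Silver: 4, Violet: 1, Amber: 1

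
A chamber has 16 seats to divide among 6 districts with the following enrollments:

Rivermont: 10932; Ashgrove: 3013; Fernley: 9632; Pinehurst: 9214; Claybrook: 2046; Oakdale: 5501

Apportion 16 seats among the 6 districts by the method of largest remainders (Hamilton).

Rivermont=4, Ashgrove=1, Fernley=4, Pinehurst=4, Claybrook=1, Oakdale=2

The standard divisor is 40338/16 ≈ 2521.125.
Standard quotas: Rivermont 4.3362, Ashgrove 1.1951, Fernley 3.8205, Pinehurst 3.6547, Claybrook 0.8115, Oakdale 2.1820.
Lower quotas: Rivermont 4, Ashgrove 1, Fernley 3, Pinehurst 3, Claybrook 0, Oakdale 2 (sum 13, leaving 3 seats).
Remainders in descending order: Fernley 0.8205, Claybrook 0.8115, Pinehurst 0.6547, Rivermont 0.3362, Ashgrove 0.1951, Oakdale 0.1820.
Largest remainders: Fernley, Claybrook, Pinehurst receive the extra seats.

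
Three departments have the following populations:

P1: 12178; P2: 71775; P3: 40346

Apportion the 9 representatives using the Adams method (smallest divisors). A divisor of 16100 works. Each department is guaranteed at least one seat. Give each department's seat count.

With modified divisor 16100: modified quotas P1 0.756, P2 4.458, P3 2.506.
Rounding up: P1 1, P2 5, P3 3 (total 9).

P1=1, P2=5, P3=3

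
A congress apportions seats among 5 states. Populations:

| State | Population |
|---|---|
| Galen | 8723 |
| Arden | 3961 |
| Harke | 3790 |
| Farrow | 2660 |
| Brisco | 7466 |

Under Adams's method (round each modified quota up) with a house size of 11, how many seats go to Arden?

Standard divisor 26600/11 ≈ 2418.182; standard quotas: Galen 3.607, Arden 1.638, Harke 1.567, Farrow 1.100, Brisco 3.087.
Rounding up gives 4, 2, 2, 2, 4 = 14 seats, so the divisor must be adjusted.
With modified divisor 3300: modified quotas Galen 2.643, Arden 1.200, Harke 1.148, Farrow 0.806, Brisco 2.262.
Rounding up: Galen 3, Arden 2, Harke 2, Farrow 1, Brisco 3 (total 11).
Arden receives 2.

2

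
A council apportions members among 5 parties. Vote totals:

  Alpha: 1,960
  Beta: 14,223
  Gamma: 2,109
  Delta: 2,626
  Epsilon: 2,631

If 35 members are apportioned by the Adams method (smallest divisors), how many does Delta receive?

Standard divisor 23549/35 ≈ 672.829; standard quotas: Alpha 2.913, Beta 21.139, Gamma 3.135, Delta 3.903, Epsilon 3.910.
Rounding up gives 3, 22, 4, 4, 4 = 37 seats, so the divisor must be adjusted.
With modified divisor 710: modified quotas Alpha 2.761, Beta 20.032, Gamma 2.970, Delta 3.699, Epsilon 3.706.
Rounding up: Alpha 3, Beta 21, Gamma 3, Delta 4, Epsilon 4 (total 35).
Delta receives 4.

4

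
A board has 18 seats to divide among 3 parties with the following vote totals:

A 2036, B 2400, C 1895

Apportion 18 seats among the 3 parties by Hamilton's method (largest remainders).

Standard divisor: 6331 ÷ 18 ≈ 351.722.
Standard quotas: A 5.789, B 6.824, C 5.388.
Lower quotas: A 5, B 6, C 5 (sum 16, leaving 2 seats).
Remainders in descending order: B 0.824, A 0.789, C 0.388.
The surplus seats go to B, A.

A: 6; B: 7; C: 5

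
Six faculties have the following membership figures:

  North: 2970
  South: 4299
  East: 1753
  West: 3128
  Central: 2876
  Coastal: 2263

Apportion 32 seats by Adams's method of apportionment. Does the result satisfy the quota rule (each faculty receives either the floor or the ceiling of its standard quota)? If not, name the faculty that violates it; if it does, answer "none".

none

Standard quotas: North 5.497, South 7.957, East 3.245, West 5.790, Central 5.323, Coastal 4.189.
Adams allocation: North 6, South 8, East 3, West 6, Central 5, Coastal 4.
Every allocation lies between the lower and upper quota.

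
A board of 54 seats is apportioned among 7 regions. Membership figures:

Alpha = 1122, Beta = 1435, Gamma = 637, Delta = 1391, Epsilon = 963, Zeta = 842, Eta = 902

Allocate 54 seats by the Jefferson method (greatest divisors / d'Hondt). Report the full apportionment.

Standard divisor 7292/54 ≈ 135.037; standard quotas: Alpha 8.309, Beta 10.627, Gamma 4.717, Delta 10.301, Epsilon 7.131, Zeta 6.235, Eta 6.680.
Rounding down gives 8, 10, 4, 10, 7, 6, 6 = 51 seats, so the divisor must be adjusted.
With modified divisor 126.74: modified quotas Alpha 8.853, Beta 11.322, Gamma 5.026, Delta 10.975, Epsilon 7.598, Zeta 6.644, Eta 7.117.
Rounding down: Alpha 8, Beta 11, Gamma 5, Delta 10, Epsilon 7, Zeta 6, Eta 7 (total 54).

Alpha=8, Beta=11, Gamma=5, Delta=10, Epsilon=7, Zeta=6, Eta=7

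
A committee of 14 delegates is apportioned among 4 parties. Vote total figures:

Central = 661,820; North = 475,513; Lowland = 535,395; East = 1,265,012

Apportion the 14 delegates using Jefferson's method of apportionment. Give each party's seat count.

Standard divisor 2937740/14 ≈ 209838.571; standard quotas: Central 3.154, North 2.266, Lowland 2.551, East 6.029.
Rounding down gives 3, 2, 2, 6 = 13 seats, so the divisor must be adjusted.
With modified divisor 180041: modified quotas Central 3.676, North 2.641, Lowland 2.974, East 7.026.
Rounding down: Central 3, North 2, Lowland 2, East 7 (total 14).

Central: 3; North: 2; Lowland: 2; East: 7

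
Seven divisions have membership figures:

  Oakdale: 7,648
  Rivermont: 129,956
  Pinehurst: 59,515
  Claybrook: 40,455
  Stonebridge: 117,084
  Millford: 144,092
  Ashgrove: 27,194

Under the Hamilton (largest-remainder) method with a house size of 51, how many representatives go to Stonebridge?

Total 525944; standard divisor 525944/51 ≈ 10312.627.
Standard quotas: Oakdale 0.7416, Rivermont 12.6016, Pinehurst 5.7711, Claybrook 3.9229, Stonebridge 11.3535, Millford 13.9724, Ashgrove 2.6370.
Lower quotas: Oakdale 0, Rivermont 12, Pinehurst 5, Claybrook 3, Stonebridge 11, Millford 13, Ashgrove 2 (sum 46, leaving 5 seats).
Remainders in descending order: Millford 0.9724, Claybrook 0.9229, Pinehurst 0.7711, Oakdale 0.7416, Ashgrove 0.6370, Rivermont 0.6016, Stonebridge 0.3535.
The surplus seats go to Millford, Claybrook, Pinehurst, Oakdale, Ashgrove.
Stonebridge receives 11.

11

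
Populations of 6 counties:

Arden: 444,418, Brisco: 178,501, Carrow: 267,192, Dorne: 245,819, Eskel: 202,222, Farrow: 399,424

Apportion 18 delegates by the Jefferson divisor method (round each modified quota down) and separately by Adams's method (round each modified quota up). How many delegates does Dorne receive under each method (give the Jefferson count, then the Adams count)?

2 and 3

Jefferson: Arden 5, Brisco 2, Carrow 3, Dorne 2, Eskel 2, Farrow 4.
Adams: Arden 4, Brisco 2, Carrow 3, Dorne 3, Eskel 2, Farrow 4.
Dorne gets 2 under Jefferson and 3 under Adams.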